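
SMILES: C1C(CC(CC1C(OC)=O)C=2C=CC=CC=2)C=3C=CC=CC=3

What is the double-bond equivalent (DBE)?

Molecular formula from the SMILES: C20H22O2.
DoU = (2C + 2 + N − H − X)/2 = (2·20 + 2 + 0 − 22 − 0)/2 = 20/2 = 10.
(Structurally: 3 ring(s) + 7 π bond(s) = 10.)

10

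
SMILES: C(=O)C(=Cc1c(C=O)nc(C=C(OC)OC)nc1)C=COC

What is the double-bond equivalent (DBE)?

Molecular formula from the SMILES: C15H16N2O5.
DoU = (2C + 2 + N − H − X)/2 = (2·15 + 2 + 2 − 16 − 0)/2 = 18/2 = 9.
(Structurally: 1 ring(s) + 8 π bond(s) = 9.)

9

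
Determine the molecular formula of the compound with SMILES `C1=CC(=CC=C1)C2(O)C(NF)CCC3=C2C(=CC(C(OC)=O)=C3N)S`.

C18H19FN2O3S

Heavy atoms from the SMILES: 18 C, 1 F, 2 N, 3 O, 1 S.
Implicit hydrogens by atom environment:
  6 × C (aromatic): 1 H each → 6
  6 × C (aromatic): no H
  2 × C: 2 H each → 4
  2 × C: no H
  2 × O: no H
  1 × C: 3 H
  1 × C: 1 H
  1 × F: no H
  1 × N: 2 H
  1 × N: 1 H
  1 × O: 1 H
  1 × S: 1 H
  Total hydrogens = 19.
Molecular formula: C18H19FN2O3S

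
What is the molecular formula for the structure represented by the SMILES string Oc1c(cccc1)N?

C6H7NO

Heavy atoms from the SMILES: 6 C, 1 N, 1 O.
Implicit hydrogens by atom environment:
  4 × C (aromatic): 1 H each → 4
  2 × C (aromatic): no H
  1 × N: 2 H
  1 × O: 1 H
  Total hydrogens = 7.
Molecular formula: C6H7NO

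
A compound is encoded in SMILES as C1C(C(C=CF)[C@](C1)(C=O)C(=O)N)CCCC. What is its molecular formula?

C13H20FNO2

Heavy atoms from the SMILES: 13 C, 1 F, 1 N, 2 O.
Implicit hydrogens by atom environment:
  5 × C: 2 H each → 10
  5 × C: 1 H each → 5
  2 × C: no H
  2 × O: no H
  1 × C: 3 H
  1 × F: no H
  1 × N: 2 H
  Total hydrogens = 20.
Molecular formula: C13H20FNO2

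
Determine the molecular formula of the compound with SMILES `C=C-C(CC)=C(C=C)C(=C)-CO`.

C11H16O

Heavy atoms from the SMILES: 11 C, 1 O.
Implicit hydrogens by atom environment:
  5 × C: 2 H each → 10
  3 × C: no H
  2 × C: 1 H each → 2
  1 × C: 3 H
  1 × O: 1 H
  Total hydrogens = 16.
Molecular formula: C11H16O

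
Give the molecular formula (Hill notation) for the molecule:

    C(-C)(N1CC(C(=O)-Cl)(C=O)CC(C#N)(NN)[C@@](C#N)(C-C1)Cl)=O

Heavy atoms from the SMILES: 13 C, 2 Cl, 5 N, 3 O.
Implicit hydrogens by atom environment:
  7 × C: no H
  4 × C: 2 H each → 8
  3 × N: no H
  3 × O: no H
  2 × Cl: no H
  1 × C: 3 H
  1 × C: 1 H
  1 × N: 2 H
  1 × N: 1 H
  Total hydrogens = 15.
Molecular formula: C13H15Cl2N5O3

C13H15Cl2N5O3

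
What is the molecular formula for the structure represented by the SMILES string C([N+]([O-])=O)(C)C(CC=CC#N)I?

C7H9IN2O2

Heavy atoms from the SMILES: 7 C, 1 I, 2 N, 2 O.
Implicit hydrogens by atom environment:
  4 × C: 1 H each → 4
  1 × C: 3 H
  1 × C: 2 H
  1 × C: no H
  1 × I: no H
  1 × N (charge +1): no H
  1 × N: no H
  1 × O: no H
  1 × O (charge -1): no H
  Total hydrogens = 9.
Molecular formula: C7H9IN2O2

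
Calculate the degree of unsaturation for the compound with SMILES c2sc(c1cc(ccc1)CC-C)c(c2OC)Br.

Molecular formula from the SMILES: C14H15BrOS.
DoU = (2C + 2 + N − H − X)/2 = (2·14 + 2 + 0 − 15 − 1)/2 = 14/2 = 7.
(Structurally: 2 ring(s) + 5 π bond(s) = 7.)

7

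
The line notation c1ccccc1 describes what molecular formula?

C6H6

Heavy atoms from the SMILES: 6 C.
Implicit hydrogens by atom environment:
  6 × C (aromatic): 1 H each → 6
  Total hydrogens = 6.
Molecular formula: C6H6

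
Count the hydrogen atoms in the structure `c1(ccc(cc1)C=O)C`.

Hydrogens are implicit in SMILES; fill each atom to its normal valence:
  4 × C (aromatic): 1 H each → 4
  2 × C (aromatic): no H
  1 × C: 3 H
  1 × C: 1 H
  1 × O: no H
  Total hydrogens = 8.

8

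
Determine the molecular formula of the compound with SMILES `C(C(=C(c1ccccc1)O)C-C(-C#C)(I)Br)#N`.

Heavy atoms from the SMILES: 1 Br, 13 C, 1 I, 1 N, 1 O.
Implicit hydrogens by atom environment:
  5 × C (aromatic): 1 H each → 5
  5 × C: no H
  1 × Br: no H
  1 × C: 2 H
  1 × C: 1 H
  1 × C (aromatic): no H
  1 × I: no H
  1 × N: no H
  1 × O: 1 H
  Total hydrogens = 9.
Molecular formula: C13H9BrINO

C13H9BrINO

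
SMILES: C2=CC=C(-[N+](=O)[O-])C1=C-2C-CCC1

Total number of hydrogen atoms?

11

Hydrogens are implicit in SMILES; fill each atom to its normal valence:
  4 × C: 2 H each → 8
  3 × C (aromatic): 1 H each → 3
  3 × C (aromatic): no H
  1 × N (charge +1): no H
  1 × O: no H
  1 × O (charge -1): no H
  Total hydrogens = 11.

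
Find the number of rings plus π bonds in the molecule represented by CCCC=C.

Molecular formula from the SMILES: C5H10.
DoU = (2C + 2 + N − H − X)/2 = (2·5 + 2 + 0 − 10 − 0)/2 = 2/2 = 1.
(Structurally: 0 ring(s) + 1 π bond(s) = 1.)

1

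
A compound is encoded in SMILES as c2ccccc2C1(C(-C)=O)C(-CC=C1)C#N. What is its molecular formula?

Heavy atoms from the SMILES: 14 C, 1 N, 1 O.
Implicit hydrogens by atom environment:
  5 × C (aromatic): 1 H each → 5
  3 × C: 1 H each → 3
  3 × C: no H
  1 × C: 3 H
  1 × C: 2 H
  1 × C (aromatic): no H
  1 × N: no H
  1 × O: no H
  Total hydrogens = 13.
Molecular formula: C14H13NO

C14H13NO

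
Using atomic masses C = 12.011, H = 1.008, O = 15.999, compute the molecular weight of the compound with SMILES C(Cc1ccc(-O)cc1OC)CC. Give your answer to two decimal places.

Molecular formula: C11H16O2.
M = 11×12.011 + 16×1.008 + 2×15.999 = 180.25 g/mol.

180.25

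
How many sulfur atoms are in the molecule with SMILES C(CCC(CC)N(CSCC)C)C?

The symbol for sulfur appears 1 time in the SMILES.

1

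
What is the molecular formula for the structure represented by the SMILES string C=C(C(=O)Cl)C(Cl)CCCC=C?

C9H12Cl2O

Heavy atoms from the SMILES: 9 C, 2 Cl, 1 O.
Implicit hydrogens by atom environment:
  5 × C: 2 H each → 10
  2 × C: 1 H each → 2
  2 × C: no H
  2 × Cl: no H
  1 × O: no H
  Total hydrogens = 12.
Molecular formula: C9H12Cl2O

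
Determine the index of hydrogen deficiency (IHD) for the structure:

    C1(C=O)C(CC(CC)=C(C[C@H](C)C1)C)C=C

Molecular formula from the SMILES: C15H24O.
DoU = (2C + 2 + N − H − X)/2 = (2·15 + 2 + 0 − 24 − 0)/2 = 8/2 = 4.
(Structurally: 1 ring(s) + 3 π bond(s) = 4.)

4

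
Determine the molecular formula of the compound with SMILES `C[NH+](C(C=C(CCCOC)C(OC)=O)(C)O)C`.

Heavy atoms from the SMILES: 12 C, 1 N, 4 O.
Implicit hydrogens by atom environment:
  5 × C: 3 H each → 15
  3 × C: 2 H each → 6
  3 × C: no H
  3 × O: no H
  1 × C: 1 H
  1 × N (charge +1): 1 H
  1 × O: 1 H
  Total hydrogens = 24.
Net charge +1.
Molecular formula: C12H24NO4+

C12H24NO4+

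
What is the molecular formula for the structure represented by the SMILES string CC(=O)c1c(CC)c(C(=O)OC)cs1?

Heavy atoms from the SMILES: 10 C, 3 O, 1 S.
Implicit hydrogens by atom environment:
  3 × C: 3 H each → 9
  3 × C (aromatic): no H
  3 × O: no H
  2 × C: no H
  1 × C: 2 H
  1 × C (aromatic): 1 H
  1 × S (aromatic): no H
  Total hydrogens = 12.
Molecular formula: C10H12O3S

C10H12O3S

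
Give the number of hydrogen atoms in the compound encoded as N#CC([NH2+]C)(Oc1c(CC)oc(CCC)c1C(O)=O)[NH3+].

Hydrogens are implicit in SMILES; fill each atom to its normal valence:
  4 × C (aromatic): no H
  3 × C: 3 H each → 9
  3 × C: 2 H each → 6
  3 × C: no H
  2 × O: no H
  1 × N (charge +1): 3 H
  1 × N (charge +1): 2 H
  1 × N: no H
  1 × O: 1 H
  1 × O (aromatic): no H
  Total hydrogens = 21.

21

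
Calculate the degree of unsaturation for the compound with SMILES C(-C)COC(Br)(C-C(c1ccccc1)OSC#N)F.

6

Molecular formula from the SMILES: C13H15BrFNO2S.
DoU = (2C + 2 + N − H − X)/2 = (2·13 + 2 + 1 − 15 − 2)/2 = 12/2 = 6.
(Structurally: 1 ring(s) + 5 π bond(s) = 6.)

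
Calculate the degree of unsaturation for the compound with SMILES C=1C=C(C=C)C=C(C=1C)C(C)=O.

6

Molecular formula from the SMILES: C11H12O.
DoU = (2C + 2 + N − H − X)/2 = (2·11 + 2 + 0 − 12 − 0)/2 = 12/2 = 6.
(Structurally: 1 ring(s) + 5 π bond(s) = 6.)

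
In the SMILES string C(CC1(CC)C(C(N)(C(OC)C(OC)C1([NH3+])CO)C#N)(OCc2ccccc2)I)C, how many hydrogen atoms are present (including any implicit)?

Hydrogens are implicit in SMILES; fill each atom to its normal valence:
  5 × C: 2 H each → 10
  5 × C (aromatic): 1 H each → 5
  5 × C: no H
  4 × C: 3 H each → 12
  3 × O: no H
  2 × C: 1 H each → 2
  1 × C (aromatic): no H
  1 × I: no H
  1 × N (charge +1): 3 H
  1 × N: 2 H
  1 × N: no H
  1 × O: 1 H
  Total hydrogens = 35.

35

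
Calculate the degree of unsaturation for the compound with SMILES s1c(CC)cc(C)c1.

Molecular formula from the SMILES: C7H10S.
DoU = (2C + 2 + N − H − X)/2 = (2·7 + 2 + 0 − 10 − 0)/2 = 6/2 = 3.
(Structurally: 1 ring(s) + 2 π bond(s) = 3.)

3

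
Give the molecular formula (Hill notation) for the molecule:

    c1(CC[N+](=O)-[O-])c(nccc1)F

Heavy atoms from the SMILES: 7 C, 1 F, 2 N, 2 O.
Implicit hydrogens by atom environment:
  3 × C (aromatic): 1 H each → 3
  2 × C: 2 H each → 4
  2 × C (aromatic): no H
  1 × F: no H
  1 × N (aromatic): no H
  1 × N (charge +1): no H
  1 × O: no H
  1 × O (charge -1): no H
  Total hydrogens = 7.
Molecular formula: C7H7FN2O2

C7H7FN2O2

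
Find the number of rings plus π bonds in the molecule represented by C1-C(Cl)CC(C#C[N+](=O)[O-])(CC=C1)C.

Molecular formula from the SMILES: C10H12ClNO2.
DoU = (2C + 2 + N − H − X)/2 = (2·10 + 2 + 1 − 12 − 1)/2 = 10/2 = 5.
(Structurally: 1 ring(s) + 4 π bond(s) = 5.)

5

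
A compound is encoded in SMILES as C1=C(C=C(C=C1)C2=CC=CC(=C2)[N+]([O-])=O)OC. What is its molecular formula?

C13H11NO3

Heavy atoms from the SMILES: 13 C, 1 N, 3 O.
Implicit hydrogens by atom environment:
  8 × C (aromatic): 1 H each → 8
  4 × C (aromatic): no H
  2 × O: no H
  1 × C: 3 H
  1 × N (charge +1): no H
  1 × O (charge -1): no H
  Total hydrogens = 11.
Molecular formula: C13H11NO3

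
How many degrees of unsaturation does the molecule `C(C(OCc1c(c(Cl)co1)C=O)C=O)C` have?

Molecular formula from the SMILES: C10H11ClO4.
DoU = (2C + 2 + N − H − X)/2 = (2·10 + 2 + 0 − 11 − 1)/2 = 10/2 = 5.
(Structurally: 1 ring(s) + 4 π bond(s) = 5.)

5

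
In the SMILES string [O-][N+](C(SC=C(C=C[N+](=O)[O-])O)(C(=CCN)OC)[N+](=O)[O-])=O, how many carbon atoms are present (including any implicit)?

The symbol for carbon appears 9 times in the SMILES.

9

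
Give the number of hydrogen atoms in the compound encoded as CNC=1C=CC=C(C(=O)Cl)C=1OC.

Hydrogens are implicit in SMILES; fill each atom to its normal valence:
  3 × C (aromatic): 1 H each → 3
  3 × C (aromatic): no H
  2 × C: 3 H each → 6
  2 × O: no H
  1 × C: no H
  1 × Cl: no H
  1 × N: 1 H
  Total hydrogens = 10.

10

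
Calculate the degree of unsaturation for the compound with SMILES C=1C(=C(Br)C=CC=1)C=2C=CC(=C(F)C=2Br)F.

8

Molecular formula from the SMILES: C12H6Br2F2.
DoU = (2C + 2 + N − H − X)/2 = (2·12 + 2 + 0 − 6 − 4)/2 = 16/2 = 8.
(Structurally: 2 ring(s) + 6 π bond(s) = 8.)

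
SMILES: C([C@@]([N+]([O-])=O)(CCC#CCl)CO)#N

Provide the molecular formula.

C7H7ClN2O3

Heavy atoms from the SMILES: 7 C, 1 Cl, 2 N, 3 O.
Implicit hydrogens by atom environment:
  4 × C: no H
  3 × C: 2 H each → 6
  1 × Cl: no H
  1 × N (charge +1): no H
  1 × N: no H
  1 × O: 1 H
  1 × O: no H
  1 × O (charge -1): no H
  Total hydrogens = 7.
Molecular formula: C7H7ClN2O3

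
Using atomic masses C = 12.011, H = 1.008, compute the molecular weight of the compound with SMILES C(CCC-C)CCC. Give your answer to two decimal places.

114.23

Molecular formula: C8H18.
M = 8×12.011 + 18×1.008 = 114.23 g/mol.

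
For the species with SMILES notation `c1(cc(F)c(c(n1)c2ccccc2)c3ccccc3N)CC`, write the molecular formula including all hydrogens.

C19H17FN2

Heavy atoms from the SMILES: 19 C, 1 F, 2 N.
Implicit hydrogens by atom environment:
  10 × C (aromatic): 1 H each → 10
  7 × C (aromatic): no H
  1 × C: 3 H
  1 × C: 2 H
  1 × F: no H
  1 × N: 2 H
  1 × N (aromatic): no H
  Total hydrogens = 17.
Molecular formula: C19H17FN2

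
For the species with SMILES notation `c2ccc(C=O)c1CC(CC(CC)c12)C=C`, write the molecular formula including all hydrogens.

C15H18O

Heavy atoms from the SMILES: 15 C, 1 O.
Implicit hydrogens by atom environment:
  4 × C: 2 H each → 8
  4 × C: 1 H each → 4
  3 × C (aromatic): 1 H each → 3
  3 × C (aromatic): no H
  1 × C: 3 H
  1 × O: no H
  Total hydrogens = 18.
Molecular formula: C15H18O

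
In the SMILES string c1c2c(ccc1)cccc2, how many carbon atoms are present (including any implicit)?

The symbol for carbon appears 10 times in the SMILES. Lowercase c denotes aromatic carbon and counts toward C.

10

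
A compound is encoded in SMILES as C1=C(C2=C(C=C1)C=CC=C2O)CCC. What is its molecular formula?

C13H14O

Heavy atoms from the SMILES: 13 C, 1 O.
Implicit hydrogens by atom environment:
  6 × C (aromatic): 1 H each → 6
  4 × C (aromatic): no H
  2 × C: 2 H each → 4
  1 × C: 3 H
  1 × O: 1 H
  Total hydrogens = 14.
Molecular formula: C13H14O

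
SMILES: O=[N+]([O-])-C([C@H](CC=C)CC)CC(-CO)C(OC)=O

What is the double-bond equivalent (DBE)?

Molecular formula from the SMILES: C12H21NO5.
DoU = (2C + 2 + N − H − X)/2 = (2·12 + 2 + 1 − 21 − 0)/2 = 6/2 = 3.
(Structurally: 0 ring(s) + 3 π bond(s) = 3.)

3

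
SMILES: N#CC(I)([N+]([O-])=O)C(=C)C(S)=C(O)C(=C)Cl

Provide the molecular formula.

C8H6ClIN2O3S

Heavy atoms from the SMILES: 8 C, 1 Cl, 1 I, 2 N, 3 O, 1 S.
Implicit hydrogens by atom environment:
  6 × C: no H
  2 × C: 2 H each → 4
  1 × Cl: no H
  1 × I: no H
  1 × N: no H
  1 × N (charge +1): no H
  1 × O: 1 H
  1 × O: no H
  1 × O (charge -1): no H
  1 × S: 1 H
  Total hydrogens = 6.
Molecular formula: C8H6ClIN2O3S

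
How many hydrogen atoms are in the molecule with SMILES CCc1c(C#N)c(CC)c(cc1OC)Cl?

Hydrogens are implicit in SMILES; fill each atom to its normal valence:
  5 × C (aromatic): no H
  3 × C: 3 H each → 9
  2 × C: 2 H each → 4
  1 × C (aromatic): 1 H
  1 × C: no H
  1 × Cl: no H
  1 × N: no H
  1 × O: no H
  Total hydrogens = 14.

14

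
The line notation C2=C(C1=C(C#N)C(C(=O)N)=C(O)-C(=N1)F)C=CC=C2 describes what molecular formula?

Heavy atoms from the SMILES: 13 C, 1 F, 3 N, 2 O.
Implicit hydrogens by atom environment:
  6 × C (aromatic): no H
  5 × C (aromatic): 1 H each → 5
  2 × C: no H
  1 × F: no H
  1 × N: 2 H
  1 × N (aromatic): no H
  1 × N: no H
  1 × O: 1 H
  1 × O: no H
  Total hydrogens = 8.
Molecular formula: C13H8FN3O2

C13H8FN3O2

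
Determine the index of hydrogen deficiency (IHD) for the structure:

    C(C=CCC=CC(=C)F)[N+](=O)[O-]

Molecular formula from the SMILES: C8H10FNO2.
DoU = (2C + 2 + N − H − X)/2 = (2·8 + 2 + 1 − 10 − 1)/2 = 8/2 = 4.
(Structurally: 0 ring(s) + 4 π bond(s) = 4.)

4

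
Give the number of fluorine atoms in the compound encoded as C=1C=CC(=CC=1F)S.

1

The symbol for fluorine appears 1 time in the SMILES.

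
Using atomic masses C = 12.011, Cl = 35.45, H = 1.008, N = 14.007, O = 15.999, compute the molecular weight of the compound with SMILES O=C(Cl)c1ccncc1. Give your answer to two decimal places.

Molecular formula: C6H4ClNO.
M = 6×12.011 + 1×35.45 + 4×1.008 + 1×14.007 + 1×15.999 = 141.55 g/mol.

141.55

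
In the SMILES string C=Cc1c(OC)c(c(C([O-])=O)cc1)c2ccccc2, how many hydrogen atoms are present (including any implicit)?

13

Hydrogens are implicit in SMILES; fill each atom to its normal valence:
  7 × C (aromatic): 1 H each → 7
  5 × C (aromatic): no H
  2 × O: no H
  1 × C: 3 H
  1 × C: 2 H
  1 × C: 1 H
  1 × C: no H
  1 × O (charge -1): no H
  Total hydrogens = 13.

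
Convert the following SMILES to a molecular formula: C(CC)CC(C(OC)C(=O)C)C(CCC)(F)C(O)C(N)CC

Heavy atoms from the SMILES: 17 C, 1 F, 1 N, 3 O.
Implicit hydrogens by atom environment:
  6 × C: 2 H each → 12
  5 × C: 3 H each → 15
  4 × C: 1 H each → 4
  2 × C: no H
  2 × O: no H
  1 × F: no H
  1 × N: 2 H
  1 × O: 1 H
  Total hydrogens = 34.
Molecular formula: C17H34FNO3

C17H34FNO3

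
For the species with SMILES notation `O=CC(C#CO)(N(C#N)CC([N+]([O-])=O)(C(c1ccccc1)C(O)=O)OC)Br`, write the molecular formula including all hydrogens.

Heavy atoms from the SMILES: 1 Br, 16 C, 3 N, 7 O.
Implicit hydrogens by atom environment:
  6 × C: no H
  5 × C (aromatic): 1 H each → 5
  4 × O: no H
  2 × C: 1 H each → 2
  2 × N: no H
  2 × O: 1 H each → 2
  1 × Br: no H
  1 × C: 3 H
  1 × C: 2 H
  1 × C (aromatic): no H
  1 × N (charge +1): no H
  1 × O (charge -1): no H
  Total hydrogens = 14.
Molecular formula: C16H14BrN3O7

C16H14BrN3O7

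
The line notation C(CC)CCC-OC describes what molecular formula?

Heavy atoms from the SMILES: 7 C, 1 O.
Implicit hydrogens by atom environment:
  5 × C: 2 H each → 10
  2 × C: 3 H each → 6
  1 × O: no H
  Total hydrogens = 16.
Molecular formula: C7H16O

C7H16O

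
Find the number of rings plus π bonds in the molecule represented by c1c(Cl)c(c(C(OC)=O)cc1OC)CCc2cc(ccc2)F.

9

Molecular formula from the SMILES: C17H16ClFO3.
DoU = (2C + 2 + N − H − X)/2 = (2·17 + 2 + 0 − 16 − 2)/2 = 18/2 = 9.
(Structurally: 2 ring(s) + 7 π bond(s) = 9.)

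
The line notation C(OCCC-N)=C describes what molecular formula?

C5H11NO

Heavy atoms from the SMILES: 5 C, 1 N, 1 O.
Implicit hydrogens by atom environment:
  4 × C: 2 H each → 8
  1 × C: 1 H
  1 × N: 2 H
  1 × O: no H
  Total hydrogens = 11.
Molecular formula: C5H11NO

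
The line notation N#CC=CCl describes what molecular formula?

C3H2ClN

Heavy atoms from the SMILES: 3 C, 1 Cl, 1 N.
Implicit hydrogens by atom environment:
  2 × C: 1 H each → 2
  1 × C: no H
  1 × Cl: no H
  1 × N: no H
  Total hydrogens = 2.
Molecular formula: C3H2ClN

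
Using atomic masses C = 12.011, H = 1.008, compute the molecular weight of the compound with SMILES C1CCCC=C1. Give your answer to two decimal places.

Molecular formula: C6H10.
M = 6×12.011 + 10×1.008 = 82.15 g/mol.

82.15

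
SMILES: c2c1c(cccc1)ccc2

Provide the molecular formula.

C10H8

Heavy atoms from the SMILES: 10 C.
Implicit hydrogens by atom environment:
  8 × C (aromatic): 1 H each → 8
  2 × C (aromatic): no H
  Total hydrogens = 8.
Molecular formula: C10H8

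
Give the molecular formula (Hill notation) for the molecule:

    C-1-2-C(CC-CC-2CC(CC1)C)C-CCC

Heavy atoms from the SMILES: 15 C.
Implicit hydrogens by atom environment:
  9 × C: 2 H each → 18
  4 × C: 1 H each → 4
  2 × C: 3 H each → 6
  Total hydrogens = 28.
Molecular formula: C15H28

C15H28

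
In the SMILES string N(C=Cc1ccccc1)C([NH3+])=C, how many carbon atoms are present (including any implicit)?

10

The symbol for carbon appears 10 times in the SMILES. Lowercase c denotes aromatic carbon and counts toward C.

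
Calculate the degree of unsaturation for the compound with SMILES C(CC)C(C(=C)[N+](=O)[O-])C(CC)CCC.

2

Molecular formula from the SMILES: C12H23NO2.
DoU = (2C + 2 + N − H − X)/2 = (2·12 + 2 + 1 − 23 − 0)/2 = 4/2 = 2.
(Structurally: 0 ring(s) + 2 π bond(s) = 2.)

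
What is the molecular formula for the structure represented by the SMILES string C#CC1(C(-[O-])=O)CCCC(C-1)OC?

C10H13O3-

Heavy atoms from the SMILES: 10 C, 3 O.
Implicit hydrogens by atom environment:
  4 × C: 2 H each → 8
  3 × C: no H
  2 × C: 1 H each → 2
  2 × O: no H
  1 × C: 3 H
  1 × O (charge -1): no H
  Total hydrogens = 13.
Net charge -1.
Molecular formula: C10H13O3-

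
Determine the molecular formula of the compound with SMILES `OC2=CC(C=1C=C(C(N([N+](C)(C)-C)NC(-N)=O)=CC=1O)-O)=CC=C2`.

Heavy atoms from the SMILES: 16 C, 4 N, 4 O.
Implicit hydrogens by atom environment:
  6 × C (aromatic): 1 H each → 6
  6 × C (aromatic): no H
  3 × C: 3 H each → 9
  3 × O: 1 H each → 3
  1 × C: no H
  1 × N: 2 H
  1 × N: 1 H
  1 × N: no H
  1 × N (charge +1): no H
  1 × O: no H
  Total hydrogens = 21.
Net charge +1.
Molecular formula: C16H21N4O4+

C16H21N4O4+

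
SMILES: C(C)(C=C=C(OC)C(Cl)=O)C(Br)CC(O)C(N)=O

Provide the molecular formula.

Heavy atoms from the SMILES: 1 Br, 11 C, 1 Cl, 1 N, 4 O.
Implicit hydrogens by atom environment:
  4 × C: 1 H each → 4
  4 × C: no H
  3 × O: no H
  2 × C: 3 H each → 6
  1 × Br: no H
  1 × C: 2 H
  1 × Cl: no H
  1 × N: 2 H
  1 × O: 1 H
  Total hydrogens = 15.
Molecular formula: C11H15BrClNO4

C11H15BrClNO4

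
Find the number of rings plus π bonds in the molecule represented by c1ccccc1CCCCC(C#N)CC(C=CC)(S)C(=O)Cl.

8

Molecular formula from the SMILES: C18H22ClNOS.
DoU = (2C + 2 + N − H − X)/2 = (2·18 + 2 + 1 − 22 − 1)/2 = 16/2 = 8.
(Structurally: 1 ring(s) + 7 π bond(s) = 8.)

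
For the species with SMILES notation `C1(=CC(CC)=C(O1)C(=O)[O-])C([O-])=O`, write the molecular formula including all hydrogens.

Heavy atoms from the SMILES: 8 C, 5 O.
Implicit hydrogens by atom environment:
  3 × C (aromatic): no H
  2 × C: no H
  2 × O: no H
  2 × O (charge -1): no H
  1 × C: 3 H
  1 × C: 2 H
  1 × C (aromatic): 1 H
  1 × O (aromatic): no H
  Total hydrogens = 6.
Net charge -2.
Molecular formula: [C8H6O5]2-

[C8H6O5]2-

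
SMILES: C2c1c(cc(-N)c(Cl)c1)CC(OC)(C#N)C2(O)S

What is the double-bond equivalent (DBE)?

7

Molecular formula from the SMILES: C12H13ClN2O2S.
DoU = (2C + 2 + N − H − X)/2 = (2·12 + 2 + 2 − 13 − 1)/2 = 14/2 = 7.
(Structurally: 2 ring(s) + 5 π bond(s) = 7.)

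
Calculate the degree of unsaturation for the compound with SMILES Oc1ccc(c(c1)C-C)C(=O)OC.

5

Molecular formula from the SMILES: C10H12O3.
DoU = (2C + 2 + N − H − X)/2 = (2·10 + 2 + 0 − 12 − 0)/2 = 10/2 = 5.
(Structurally: 1 ring(s) + 4 π bond(s) = 5.)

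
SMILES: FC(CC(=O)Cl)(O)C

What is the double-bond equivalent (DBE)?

Molecular formula from the SMILES: C4H6ClFO2.
DoU = (2C + 2 + N − H − X)/2 = (2·4 + 2 + 0 − 6 − 2)/2 = 2/2 = 1.
(Structurally: 0 ring(s) + 1 π bond(s) = 1.)

1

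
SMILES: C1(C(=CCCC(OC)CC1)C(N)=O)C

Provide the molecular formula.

Heavy atoms from the SMILES: 11 C, 1 N, 2 O.
Implicit hydrogens by atom environment:
  4 × C: 2 H each → 8
  3 × C: 1 H each → 3
  2 × C: 3 H each → 6
  2 × C: no H
  2 × O: no H
  1 × N: 2 H
  Total hydrogens = 19.
Molecular formula: C11H19NO2

C11H19NO2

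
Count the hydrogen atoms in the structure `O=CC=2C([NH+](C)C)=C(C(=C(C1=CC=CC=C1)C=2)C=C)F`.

Hydrogens are implicit in SMILES; fill each atom to its normal valence:
  6 × C (aromatic): 1 H each → 6
  6 × C (aromatic): no H
  2 × C: 3 H each → 6
  2 × C: 1 H each → 2
  1 × C: 2 H
  1 × F: no H
  1 × N (charge +1): 1 H
  1 × O: no H
  Total hydrogens = 17.

17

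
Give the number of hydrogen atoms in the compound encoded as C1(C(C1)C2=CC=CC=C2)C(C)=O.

Hydrogens are implicit in SMILES; fill each atom to its normal valence:
  5 × C (aromatic): 1 H each → 5
  2 × C: 1 H each → 2
  1 × C: 3 H
  1 × C: 2 H
  1 × C: no H
  1 × C (aromatic): no H
  1 × O: no H
  Total hydrogens = 12.

12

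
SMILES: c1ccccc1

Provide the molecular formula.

C6H6

Heavy atoms from the SMILES: 6 C.
Implicit hydrogens by atom environment:
  6 × C (aromatic): 1 H each → 6
  Total hydrogens = 6.
Molecular formula: C6H6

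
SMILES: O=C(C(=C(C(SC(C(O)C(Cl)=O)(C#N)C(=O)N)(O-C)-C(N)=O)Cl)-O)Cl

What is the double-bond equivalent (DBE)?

Molecular formula from the SMILES: C11H10Cl3N3O7S.
DoU = (2C + 2 + N − H − X)/2 = (2·11 + 2 + 3 − 10 − 3)/2 = 14/2 = 7.
(Structurally: 0 ring(s) + 7 π bond(s) = 7.)

7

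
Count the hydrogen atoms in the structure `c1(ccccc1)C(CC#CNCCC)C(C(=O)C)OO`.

21

Hydrogens are implicit in SMILES; fill each atom to its normal valence:
  5 × C (aromatic): 1 H each → 5
  3 × C: 2 H each → 6
  3 × C: no H
  2 × C: 3 H each → 6
  2 × C: 1 H each → 2
  2 × O: no H
  1 × C (aromatic): no H
  1 × N: 1 H
  1 × O: 1 H
  Total hydrogens = 21.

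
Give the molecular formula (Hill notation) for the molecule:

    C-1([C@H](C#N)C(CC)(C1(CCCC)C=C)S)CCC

C16H27NS

Heavy atoms from the SMILES: 16 C, 1 N, 1 S.
Implicit hydrogens by atom environment:
  7 × C: 2 H each → 14
  3 × C: 3 H each → 9
  3 × C: 1 H each → 3
  3 × C: no H
  1 × N: no H
  1 × S: 1 H
  Total hydrogens = 27.
Molecular formula: C16H27NS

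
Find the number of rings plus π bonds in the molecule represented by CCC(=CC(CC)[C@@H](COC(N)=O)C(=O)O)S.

3

Molecular formula from the SMILES: C11H19NO4S.
DoU = (2C + 2 + N − H − X)/2 = (2·11 + 2 + 1 − 19 − 0)/2 = 6/2 = 3.
(Structurally: 0 ring(s) + 3 π bond(s) = 3.)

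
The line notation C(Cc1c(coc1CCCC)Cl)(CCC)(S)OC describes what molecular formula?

C14H23ClO2S

Heavy atoms from the SMILES: 14 C, 1 Cl, 2 O, 1 S.
Implicit hydrogens by atom environment:
  6 × C: 2 H each → 12
  3 × C: 3 H each → 9
  3 × C (aromatic): no H
  1 × C (aromatic): 1 H
  1 × C: no H
  1 × Cl: no H
  1 × O (aromatic): no H
  1 × O: no H
  1 × S: 1 H
  Total hydrogens = 23.
Molecular formula: C14H23ClO2S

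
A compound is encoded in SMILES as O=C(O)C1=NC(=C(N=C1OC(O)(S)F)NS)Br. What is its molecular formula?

Heavy atoms from the SMILES: 1 Br, 6 C, 1 F, 3 N, 4 O, 2 S.
Implicit hydrogens by atom environment:
  4 × C (aromatic): no H
  2 × C: no H
  2 × N (aromatic): no H
  2 × O: 1 H each → 2
  2 × O: no H
  2 × S: 1 H each → 2
  1 × Br: no H
  1 × F: no H
  1 × N: 1 H
  Total hydrogens = 5.
Molecular formula: C6H5BrFN3O4S2

C6H5BrFN3O4S2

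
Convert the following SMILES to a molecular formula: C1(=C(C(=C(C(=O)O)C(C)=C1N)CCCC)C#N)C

Heavy atoms from the SMILES: 14 C, 2 N, 2 O.
Implicit hydrogens by atom environment:
  6 × C (aromatic): no H
  3 × C: 3 H each → 9
  3 × C: 2 H each → 6
  2 × C: no H
  1 × N: 2 H
  1 × N: no H
  1 × O: 1 H
  1 × O: no H
  Total hydrogens = 18.
Molecular formula: C14H18N2O2

C14H18N2O2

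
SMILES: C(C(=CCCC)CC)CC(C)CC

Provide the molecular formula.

Heavy atoms from the SMILES: 13 C.
Implicit hydrogens by atom environment:
  6 × C: 2 H each → 12
  4 × C: 3 H each → 12
  2 × C: 1 H each → 2
  1 × C: no H
  Total hydrogens = 26.
Molecular formula: C13H26

C13H26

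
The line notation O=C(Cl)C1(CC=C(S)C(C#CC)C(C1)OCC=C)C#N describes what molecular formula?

C15H16ClNO2S

Heavy atoms from the SMILES: 15 C, 1 Cl, 1 N, 2 O, 1 S.
Implicit hydrogens by atom environment:
  6 × C: no H
  4 × C: 2 H each → 8
  4 × C: 1 H each → 4
  2 × O: no H
  1 × C: 3 H
  1 × Cl: no H
  1 × N: no H
  1 × S: 1 H
  Total hydrogens = 16.
Molecular formula: C15H16ClNO2S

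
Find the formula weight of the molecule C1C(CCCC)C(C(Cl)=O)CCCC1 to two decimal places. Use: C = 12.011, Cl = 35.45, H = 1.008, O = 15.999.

Molecular formula: C12H21ClO.
M = 12×12.011 + 1×35.45 + 21×1.008 + 1×15.999 = 216.75 g/mol.

216.75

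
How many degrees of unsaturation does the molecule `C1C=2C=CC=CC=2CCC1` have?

Molecular formula from the SMILES: C10H12.
DoU = (2C + 2 + N − H − X)/2 = (2·10 + 2 + 0 − 12 − 0)/2 = 10/2 = 5.
(Structurally: 2 ring(s) + 3 π bond(s) = 5.)

5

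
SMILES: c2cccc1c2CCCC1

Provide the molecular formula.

C10H12

Heavy atoms from the SMILES: 10 C.
Implicit hydrogens by atom environment:
  4 × C: 2 H each → 8
  4 × C (aromatic): 1 H each → 4
  2 × C (aromatic): no H
  Total hydrogens = 12.
Molecular formula: C10H12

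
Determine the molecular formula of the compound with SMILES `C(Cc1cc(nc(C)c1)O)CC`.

Heavy atoms from the SMILES: 10 C, 1 N, 1 O.
Implicit hydrogens by atom environment:
  3 × C: 2 H each → 6
  3 × C (aromatic): no H
  2 × C: 3 H each → 6
  2 × C (aromatic): 1 H each → 2
  1 × N (aromatic): no H
  1 × O: 1 H
  Total hydrogens = 15.
Molecular formula: C10H15NO

C10H15NO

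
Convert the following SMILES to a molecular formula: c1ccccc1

C6H6

Heavy atoms from the SMILES: 6 C.
Implicit hydrogens by atom environment:
  6 × C (aromatic): 1 H each → 6
  Total hydrogens = 6.
Molecular formula: C6H6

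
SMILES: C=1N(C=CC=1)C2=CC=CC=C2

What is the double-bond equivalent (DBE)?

7

Molecular formula from the SMILES: C10H9N.
DoU = (2C + 2 + N − H − X)/2 = (2·10 + 2 + 1 − 9 − 0)/2 = 14/2 = 7.
(Structurally: 2 ring(s) + 5 π bond(s) = 7.)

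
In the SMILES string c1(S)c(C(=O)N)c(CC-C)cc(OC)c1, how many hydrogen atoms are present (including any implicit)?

Hydrogens are implicit in SMILES; fill each atom to its normal valence:
  4 × C (aromatic): no H
  2 × C: 3 H each → 6
  2 × C: 2 H each → 4
  2 × C (aromatic): 1 H each → 2
  2 × O: no H
  1 × C: no H
  1 × N: 2 H
  1 × S: 1 H
  Total hydrogens = 15.

15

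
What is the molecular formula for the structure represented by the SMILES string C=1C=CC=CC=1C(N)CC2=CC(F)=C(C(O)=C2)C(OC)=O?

Heavy atoms from the SMILES: 16 C, 1 F, 1 N, 3 O.
Implicit hydrogens by atom environment:
  7 × C (aromatic): 1 H each → 7
  5 × C (aromatic): no H
  2 × O: no H
  1 × C: 3 H
  1 × C: 2 H
  1 × C: 1 H
  1 × C: no H
  1 × F: no H
  1 × N: 2 H
  1 × O: 1 H
  Total hydrogens = 16.
Molecular formula: C16H16FNO3

C16H16FNO3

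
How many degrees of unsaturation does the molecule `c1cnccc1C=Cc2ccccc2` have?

Molecular formula from the SMILES: C13H11N.
DoU = (2C + 2 + N − H − X)/2 = (2·13 + 2 + 1 − 11 − 0)/2 = 18/2 = 9.
(Structurally: 2 ring(s) + 7 π bond(s) = 9.)

9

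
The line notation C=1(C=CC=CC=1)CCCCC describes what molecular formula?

C11H16

Heavy atoms from the SMILES: 11 C.
Implicit hydrogens by atom environment:
  5 × C (aromatic): 1 H each → 5
  4 × C: 2 H each → 8
  1 × C: 3 H
  1 × C (aromatic): no H
  Total hydrogens = 16.
Molecular formula: C11H16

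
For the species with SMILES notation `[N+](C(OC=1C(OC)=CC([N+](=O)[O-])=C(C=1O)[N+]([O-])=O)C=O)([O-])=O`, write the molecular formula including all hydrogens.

Heavy atoms from the SMILES: 9 C, 3 N, 10 O.
Implicit hydrogens by atom environment:
  6 × O: no H
  5 × C (aromatic): no H
  3 × N (charge +1): no H
  3 × O (charge -1): no H
  2 × C: 1 H each → 2
  1 × C: 3 H
  1 × C (aromatic): 1 H
  1 × O: 1 H
  Total hydrogens = 7.
Molecular formula: C9H7N3O10

C9H7N3O10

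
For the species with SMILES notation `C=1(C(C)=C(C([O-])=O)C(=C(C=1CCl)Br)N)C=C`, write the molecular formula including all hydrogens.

C11H10BrClNO2-

Heavy atoms from the SMILES: 1 Br, 11 C, 1 Cl, 1 N, 2 O.
Implicit hydrogens by atom environment:
  6 × C (aromatic): no H
  2 × C: 2 H each → 4
  1 × Br: no H
  1 × C: 3 H
  1 × C: 1 H
  1 × C: no H
  1 × Cl: no H
  1 × N: 2 H
  1 × O: no H
  1 × O (charge -1): no H
  Total hydrogens = 10.
Net charge -1.
Molecular formula: C11H10BrClNO2-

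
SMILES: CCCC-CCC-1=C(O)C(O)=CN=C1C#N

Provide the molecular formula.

C12H16N2O2

Heavy atoms from the SMILES: 12 C, 2 N, 2 O.
Implicit hydrogens by atom environment:
  5 × C: 2 H each → 10
  4 × C (aromatic): no H
  2 × O: 1 H each → 2
  1 × C: 3 H
  1 × C (aromatic): 1 H
  1 × C: no H
  1 × N (aromatic): no H
  1 × N: no H
  Total hydrogens = 16.
Molecular formula: C12H16N2O2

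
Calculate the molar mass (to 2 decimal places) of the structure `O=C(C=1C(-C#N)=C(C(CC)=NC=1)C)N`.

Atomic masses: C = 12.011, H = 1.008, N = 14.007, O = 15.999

Molecular formula: C10H11N3O.
M = 10×12.011 + 11×1.008 + 3×14.007 + 1×15.999 = 189.22 g/mol.

189.22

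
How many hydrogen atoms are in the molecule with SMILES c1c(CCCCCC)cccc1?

Hydrogens are implicit in SMILES; fill each atom to its normal valence:
  5 × C: 2 H each → 10
  5 × C (aromatic): 1 H each → 5
  1 × C: 3 H
  1 × C (aromatic): no H
  Total hydrogens = 18.

18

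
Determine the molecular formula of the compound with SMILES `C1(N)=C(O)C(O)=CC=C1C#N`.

Heavy atoms from the SMILES: 7 C, 2 N, 2 O.
Implicit hydrogens by atom environment:
  4 × C (aromatic): no H
  2 × C (aromatic): 1 H each → 2
  2 × O: 1 H each → 2
  1 × C: no H
  1 × N: 2 H
  1 × N: no H
  Total hydrogens = 6.
Molecular formula: C7H6N2O2

C7H6N2O2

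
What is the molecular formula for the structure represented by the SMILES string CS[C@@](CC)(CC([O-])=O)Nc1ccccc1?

C12H16NO2S-

Heavy atoms from the SMILES: 12 C, 1 N, 2 O, 1 S.
Implicit hydrogens by atom environment:
  5 × C (aromatic): 1 H each → 5
  2 × C: 3 H each → 6
  2 × C: 2 H each → 4
  2 × C: no H
  1 × C (aromatic): no H
  1 × N: 1 H
  1 × O: no H
  1 × O (charge -1): no H
  1 × S: no H
  Total hydrogens = 16.
Net charge -1.
Molecular formula: C12H16NO2S-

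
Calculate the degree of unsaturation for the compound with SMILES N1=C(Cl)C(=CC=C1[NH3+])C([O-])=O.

Molecular formula from the SMILES: C6H5ClN2O2.
DoU = (2C + 2 + N − H − X)/2 = (2·6 + 2 + 2 − 5 − 1)/2 = 10/2 = 5.
(Structurally: 1 ring(s) + 4 π bond(s) = 5.)

5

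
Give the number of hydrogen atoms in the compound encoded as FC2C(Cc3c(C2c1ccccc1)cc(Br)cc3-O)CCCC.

Hydrogens are implicit in SMILES; fill each atom to its normal valence:
  7 × C (aromatic): 1 H each → 7
  5 × C (aromatic): no H
  4 × C: 2 H each → 8
  3 × C: 1 H each → 3
  1 × Br: no H
  1 × C: 3 H
  1 × F: no H
  1 × O: 1 H
  Total hydrogens = 22.

22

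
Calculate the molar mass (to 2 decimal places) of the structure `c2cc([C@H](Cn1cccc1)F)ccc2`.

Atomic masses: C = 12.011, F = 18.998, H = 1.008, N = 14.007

Molecular formula: C12H12FN.
M = 12×12.011 + 1×18.998 + 12×1.008 + 1×14.007 = 189.23 g/mol.

189.23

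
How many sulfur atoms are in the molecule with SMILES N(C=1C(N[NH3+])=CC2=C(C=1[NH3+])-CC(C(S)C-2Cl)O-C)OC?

1

The symbol for sulfur appears 1 time in the SMILES.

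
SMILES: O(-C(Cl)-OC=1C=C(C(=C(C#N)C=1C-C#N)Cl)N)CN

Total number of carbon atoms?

11

The symbol for carbon appears 11 times in the SMILES. (Cl is a single chlorine, not C + l.)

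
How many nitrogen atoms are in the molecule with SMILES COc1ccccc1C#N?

The symbol for nitrogen appears 1 time in the SMILES.

1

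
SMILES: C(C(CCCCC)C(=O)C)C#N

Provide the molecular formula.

Heavy atoms from the SMILES: 10 C, 1 N, 1 O.
Implicit hydrogens by atom environment:
  5 × C: 2 H each → 10
  2 × C: 3 H each → 6
  2 × C: no H
  1 × C: 1 H
  1 × N: no H
  1 × O: no H
  Total hydrogens = 17.
Molecular formula: C10H17NO

C10H17NO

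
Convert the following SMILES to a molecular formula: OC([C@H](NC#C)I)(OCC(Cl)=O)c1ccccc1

Heavy atoms from the SMILES: 12 C, 1 Cl, 1 I, 1 N, 3 O.
Implicit hydrogens by atom environment:
  5 × C (aromatic): 1 H each → 5
  3 × C: no H
  2 × C: 1 H each → 2
  2 × O: no H
  1 × C: 2 H
  1 × C (aromatic): no H
  1 × Cl: no H
  1 × I: no H
  1 × N: 1 H
  1 × O: 1 H
  Total hydrogens = 11.
Molecular formula: C12H11ClINO3

C12H11ClINO3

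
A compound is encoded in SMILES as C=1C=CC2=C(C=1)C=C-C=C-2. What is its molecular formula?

Heavy atoms from the SMILES: 10 C.
Implicit hydrogens by atom environment:
  8 × C (aromatic): 1 H each → 8
  2 × C (aromatic): no H
  Total hydrogens = 8.
Molecular formula: C10H8

C10H8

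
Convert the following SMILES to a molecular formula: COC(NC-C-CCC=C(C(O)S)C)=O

C10H19NO3S

Heavy atoms from the SMILES: 10 C, 1 N, 3 O, 1 S.
Implicit hydrogens by atom environment:
  4 × C: 2 H each → 8
  2 × C: 3 H each → 6
  2 × C: 1 H each → 2
  2 × C: no H
  2 × O: no H
  1 × N: 1 H
  1 × O: 1 H
  1 × S: 1 H
  Total hydrogens = 19.
Molecular formula: C10H19NO3S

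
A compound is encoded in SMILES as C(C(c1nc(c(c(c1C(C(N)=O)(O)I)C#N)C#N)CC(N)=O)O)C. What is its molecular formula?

C14H14IN5O4

Heavy atoms from the SMILES: 14 C, 1 I, 5 N, 4 O.
Implicit hydrogens by atom environment:
  5 × C (aromatic): no H
  5 × C: no H
  2 × C: 2 H each → 4
  2 × N: 2 H each → 4
  2 × N: no H
  2 × O: 1 H each → 2
  2 × O: no H
  1 × C: 3 H
  1 × C: 1 H
  1 × I: no H
  1 × N (aromatic): no H
  Total hydrogens = 14.
Molecular formula: C14H14IN5O4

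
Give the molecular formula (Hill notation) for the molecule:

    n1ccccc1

Heavy atoms from the SMILES: 5 C, 1 N.
Implicit hydrogens by atom environment:
  5 × C (aromatic): 1 H each → 5
  1 × N (aromatic): no H
  Total hydrogens = 5.
Molecular formula: C5H5N

C5H5N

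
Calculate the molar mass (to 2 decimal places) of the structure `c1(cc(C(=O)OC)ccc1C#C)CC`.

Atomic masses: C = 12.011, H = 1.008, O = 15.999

188.23

Molecular formula: C12H12O2.
M = 12×12.011 + 12×1.008 + 2×15.999 = 188.23 g/mol.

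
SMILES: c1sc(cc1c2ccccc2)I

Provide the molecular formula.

Heavy atoms from the SMILES: 10 C, 1 I, 1 S.
Implicit hydrogens by atom environment:
  7 × C (aromatic): 1 H each → 7
  3 × C (aromatic): no H
  1 × I: no H
  1 × S (aromatic): no H
  Total hydrogens = 7.
Molecular formula: C10H7IS

C10H7IS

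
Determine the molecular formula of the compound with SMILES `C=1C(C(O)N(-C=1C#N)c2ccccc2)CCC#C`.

C15H14N2O

Heavy atoms from the SMILES: 15 C, 2 N, 1 O.
Implicit hydrogens by atom environment:
  5 × C (aromatic): 1 H each → 5
  4 × C: 1 H each → 4
  3 × C: no H
  2 × C: 2 H each → 4
  2 × N: no H
  1 × C (aromatic): no H
  1 × O: 1 H
  Total hydrogens = 14.
Molecular formula: C15H14N2O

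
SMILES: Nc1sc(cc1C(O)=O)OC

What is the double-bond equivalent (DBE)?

4

Molecular formula from the SMILES: C6H7NO3S.
DoU = (2C + 2 + N − H − X)/2 = (2·6 + 2 + 1 − 7 − 0)/2 = 8/2 = 4.
(Structurally: 1 ring(s) + 3 π bond(s) = 4.)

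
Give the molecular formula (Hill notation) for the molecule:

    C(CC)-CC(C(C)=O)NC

Heavy atoms from the SMILES: 8 C, 1 N, 1 O.
Implicit hydrogens by atom environment:
  3 × C: 3 H each → 9
  3 × C: 2 H each → 6
  1 × C: 1 H
  1 × C: no H
  1 × N: 1 H
  1 × O: no H
  Total hydrogens = 17.
Molecular formula: C8H17NO

C8H17NO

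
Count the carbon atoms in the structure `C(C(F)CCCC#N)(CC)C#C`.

10

The symbol for carbon appears 10 times in the SMILES.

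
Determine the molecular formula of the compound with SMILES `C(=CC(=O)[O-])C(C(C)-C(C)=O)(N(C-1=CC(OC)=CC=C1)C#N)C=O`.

Heavy atoms from the SMILES: 17 C, 2 N, 5 O.
Implicit hydrogens by atom environment:
  4 × C: 1 H each → 4
  4 × C (aromatic): 1 H each → 4
  4 × C: no H
  4 × O: no H
  3 × C: 3 H each → 9
  2 × C (aromatic): no H
  2 × N: no H
  1 × O (charge -1): no H
  Total hydrogens = 17.
Net charge -1.
Molecular formula: C17H17N2O5-

C17H17N2O5-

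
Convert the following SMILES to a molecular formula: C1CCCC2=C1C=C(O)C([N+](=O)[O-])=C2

C10H11NO3

Heavy atoms from the SMILES: 10 C, 1 N, 3 O.
Implicit hydrogens by atom environment:
  4 × C: 2 H each → 8
  4 × C (aromatic): no H
  2 × C (aromatic): 1 H each → 2
  1 × N (charge +1): no H
  1 × O: 1 H
  1 × O: no H
  1 × O (charge -1): no H
  Total hydrogens = 11.
Molecular formula: C10H11NO3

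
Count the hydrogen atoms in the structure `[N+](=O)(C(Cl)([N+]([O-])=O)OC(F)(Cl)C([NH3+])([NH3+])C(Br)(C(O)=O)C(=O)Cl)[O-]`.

Hydrogens are implicit in SMILES; fill each atom to its normal valence:
  6 × C: no H
  5 × O: no H
  3 × Cl: no H
  2 × N (charge +1): 3 H each → 6
  2 × N (charge +1): no H
  2 × O (charge -1): no H
  1 × Br: no H
  1 × F: no H
  1 × O: 1 H
  Total hydrogens = 7.

7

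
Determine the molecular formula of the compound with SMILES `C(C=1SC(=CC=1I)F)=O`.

C5H2FIOS

Heavy atoms from the SMILES: 5 C, 1 F, 1 I, 1 O, 1 S.
Implicit hydrogens by atom environment:
  3 × C (aromatic): no H
  1 × C (aromatic): 1 H
  1 × C: 1 H
  1 × F: no H
  1 × I: no H
  1 × O: no H
  1 × S (aromatic): no H
  Total hydrogens = 2.
Molecular formula: C5H2FIOS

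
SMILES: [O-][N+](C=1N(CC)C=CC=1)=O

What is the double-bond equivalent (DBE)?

4

Molecular formula from the SMILES: C6H8N2O2.
DoU = (2C + 2 + N − H − X)/2 = (2·6 + 2 + 2 − 8 − 0)/2 = 8/2 = 4.
(Structurally: 1 ring(s) + 3 π bond(s) = 4.)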